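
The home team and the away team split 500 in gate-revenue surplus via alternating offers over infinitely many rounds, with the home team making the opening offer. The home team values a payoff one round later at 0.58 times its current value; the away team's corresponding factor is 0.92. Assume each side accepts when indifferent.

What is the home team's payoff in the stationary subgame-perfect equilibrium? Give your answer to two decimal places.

85.76

Let x be the home team's share when the home team proposes and y be the away team's share when the away team proposes.
The away team accepts iff offered ≥ 0.92·y, so x = 500 − 0.92y. Symmetrically y = 500 − 0.58x.
Substituting: x = 500 − 0.92(500 − 0.58x), giving x(1 − 0.58·0.92) = 500(1 − 0.92).
So x = 500 × 0.08 / 0.4664 ≈ 85.7633, and the away team receives 500 − x ≈ 414.2367.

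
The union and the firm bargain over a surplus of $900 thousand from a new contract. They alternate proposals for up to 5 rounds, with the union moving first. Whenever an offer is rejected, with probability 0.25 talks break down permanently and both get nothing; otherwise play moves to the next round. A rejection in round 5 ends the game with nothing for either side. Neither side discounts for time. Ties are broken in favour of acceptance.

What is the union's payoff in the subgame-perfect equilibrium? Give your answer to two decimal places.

Round 5 (the union proposes): the firm will accept anything ≥ 0, so the union offers 0 and keeps 900.
Round 4 (the firm proposes): rejecting gives the union an expected 0.75 × 900 = 675; the firm offers that and keeps 225.
Round 3 (the union proposes): rejecting gives the firm an expected 0.75 × 225 = 168.75; the union offers that and keeps 731.25.
Round 2 (the firm proposes): rejecting gives the union an expected 0.75 × 731.25 = 548.4375; the firm offers that and keeps 351.5625.
Round 1 (the union proposes): rejecting gives the firm an expected 0.75 × 351.5625 = 263.671875. The union offers 263.671875 and keeps 900 − 263.671875 = 636.328125.

636.33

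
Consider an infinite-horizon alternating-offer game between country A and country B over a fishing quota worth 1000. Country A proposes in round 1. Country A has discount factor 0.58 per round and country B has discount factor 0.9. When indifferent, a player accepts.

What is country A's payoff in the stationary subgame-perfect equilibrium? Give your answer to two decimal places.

209.21

When country A proposes, country B accepts any offer worth at least 0.9 times what country B would get by proposing next round; and vice versa.
This gives x = 1000 − 0.9y and y = 1000 − 0.58x, where x and y are each side's share when it proposes.
Hence (1 − 0.9·0.58)x = 1000(1 − 0.9), i.e. 0.478·x = 100.
x ≈ 209.2050; country B's share is 1000 − x ≈ 790.7950.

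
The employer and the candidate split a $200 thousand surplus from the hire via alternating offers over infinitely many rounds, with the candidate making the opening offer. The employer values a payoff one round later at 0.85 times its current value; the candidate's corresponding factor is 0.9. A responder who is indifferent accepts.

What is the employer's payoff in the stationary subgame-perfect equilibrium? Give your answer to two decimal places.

72.34

Let x be the candidate's share when the candidate proposes and y be the employer's share when the employer proposes.
The employer accepts iff offered ≥ 0.85·y, so x = 200 − 0.85y. Symmetrically y = 200 − 0.9x.
Substituting: x = 200 − 0.85(200 − 0.9x), giving x(1 − 0.9·0.85) = 200(1 − 0.85).
So x = 200 × 0.15 / 0.235 ≈ 127.6596, and the employer receives 200 − x ≈ 72.3404.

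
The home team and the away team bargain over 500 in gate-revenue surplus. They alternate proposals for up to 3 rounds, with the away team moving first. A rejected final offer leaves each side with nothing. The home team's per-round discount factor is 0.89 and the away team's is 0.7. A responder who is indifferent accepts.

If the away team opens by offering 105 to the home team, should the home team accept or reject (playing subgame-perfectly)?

Round 3 (the away team proposes): the home team will accept anything ≥ 0, so the away team offers 0 and keeps 500.
Round 2 (the home team proposes): the away team can get 500 next round, worth 0.7 × 500 = 350 now, so the home team offers 350, keeping 150.
So by rejecting in round 1, the home team gets 150 next round, worth 0.89 × 150 = 133.5 now.
Offer 105 < 133.5, so the home team rejects.

Reject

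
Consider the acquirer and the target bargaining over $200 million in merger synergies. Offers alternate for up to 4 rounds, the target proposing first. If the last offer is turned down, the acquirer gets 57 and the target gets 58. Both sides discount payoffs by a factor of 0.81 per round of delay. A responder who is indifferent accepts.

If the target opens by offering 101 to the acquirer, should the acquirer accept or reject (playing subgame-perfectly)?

Round 4 (the acquirer proposes): the target gets 58 if talks fail, so the acquirer offers 58 and keeps 142.
Round 3 (the target proposes): the acquirer can get 142 next round, worth 0.81 × 142 = 115.02 now; the target offers that and keeps 84.98.
Round 2 (the acquirer proposes): the target can get 84.98 next round, worth 0.81 × 84.98 = 68.8338 now. The acquirer offers 68.8338 and keeps 200 − 68.8338 = 131.1662.
So by rejecting in round 1, the acquirer gets 131.1662 next round, worth 0.81 × 131.1662 = 106.244622 now.
Offer 101 < 106.244622, so the acquirer rejects.

Reject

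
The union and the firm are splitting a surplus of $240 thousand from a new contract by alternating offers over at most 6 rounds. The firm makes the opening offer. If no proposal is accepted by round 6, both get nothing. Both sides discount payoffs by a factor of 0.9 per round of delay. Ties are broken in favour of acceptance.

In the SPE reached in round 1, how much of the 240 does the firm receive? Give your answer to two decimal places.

59.19

Round 6 (the union proposes): the firm will accept anything ≥ 0, so the union offers 0 and keeps 240.
Round 5 (the firm proposes): the union can get 240 next round, worth 0.9 × 240 = 216 now, so the firm offers 216, keeping 24.
Round 4 (the union proposes): the firm can get 24 next round, worth 0.9 × 24 = 21.6 now. The union offers 21.6 and keeps 240 − 21.6 = 218.4.
Round 3 (the firm proposes): the union can get 218.4 next round, worth 0.9 × 218.4 = 196.56 now; the firm offers that and keeps 43.44.
Round 2 (the union proposes): the firm can get 43.44 next round, worth 0.9 × 43.44 = 39.096 now; the union offers that and keeps 200.904.
Round 1 (the firm proposes): the union can get 200.904 next round, worth 0.9 × 200.904 = 180.8136 now; the firm offers that and keeps 59.1864.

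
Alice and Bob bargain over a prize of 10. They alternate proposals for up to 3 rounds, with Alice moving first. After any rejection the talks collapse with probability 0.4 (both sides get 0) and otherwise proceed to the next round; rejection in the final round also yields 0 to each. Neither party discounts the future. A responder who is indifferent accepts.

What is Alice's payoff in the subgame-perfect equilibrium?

Round 3 (Alice proposes): Bob will accept anything ≥ 0, so Alice offers 0 and keeps 10.
Round 2 (Bob proposes): rejecting gives Alice an expected 0.6 × 10 = 6; Bob offers that and keeps 4.
Round 1 (Alice proposes): rejecting gives Bob an expected 0.6 × 4 = 2.4. Alice offers 2.4 and keeps 10 − 2.4 = 7.6.

7.6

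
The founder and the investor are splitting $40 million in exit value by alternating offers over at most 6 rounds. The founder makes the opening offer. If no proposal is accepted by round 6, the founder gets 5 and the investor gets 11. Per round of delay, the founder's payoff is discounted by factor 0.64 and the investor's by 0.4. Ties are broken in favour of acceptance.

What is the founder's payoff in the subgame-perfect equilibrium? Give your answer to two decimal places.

Solve by backward induction from round 6.
Round 6 (the investor proposes): the founder gets 5 if talks fail, so the investor offers 5 and keeps 35.
Round 5 (the founder proposes): the investor can get 35 next round, worth 0.4 × 35 = 14 now; the founder offers that and keeps 26.
Round 4 (the investor proposes): the founder can get 26 next round, worth 0.64 × 26 = 16.64 now, so the investor offers 16.64, keeping 23.36.
Round 3 (the founder proposes): the investor can get 23.36 next round, worth 0.4 × 23.36 = 9.344 now. The founder offers 9.344 and keeps 40 − 9.344 = 30.656.
Round 2 (the investor proposes): the founder can get 30.656 next round, worth 0.64 × 30.656 = 19.61984 now. The investor offers 19.61984 and keeps 40 − 19.61984 = 20.38016.
Round 1 (the founder proposes): the investor can get 20.38016 next round, worth 0.4 × 20.38016 = 8.152064 now, so the founder offers 8.152064, keeping 31.847936.

31.85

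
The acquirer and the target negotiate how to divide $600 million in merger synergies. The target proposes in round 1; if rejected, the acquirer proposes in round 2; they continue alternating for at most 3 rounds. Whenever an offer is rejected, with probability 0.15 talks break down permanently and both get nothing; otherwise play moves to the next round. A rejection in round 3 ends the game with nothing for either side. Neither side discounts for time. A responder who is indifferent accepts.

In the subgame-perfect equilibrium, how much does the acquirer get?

Round 3 (the target proposes): rejection yields 0 for the acquirer; the target offers 0 and keeps 600.
Round 2 (the acquirer proposes): rejecting gives the target an expected 0.85 × 600 = 510; the acquirer offers that and keeps 90.
Round 1 (the target proposes): rejecting gives the acquirer an expected 0.85 × 90 = 76.5. The target offers 76.5 and keeps 600 − 76.5 = 523.5.

76.5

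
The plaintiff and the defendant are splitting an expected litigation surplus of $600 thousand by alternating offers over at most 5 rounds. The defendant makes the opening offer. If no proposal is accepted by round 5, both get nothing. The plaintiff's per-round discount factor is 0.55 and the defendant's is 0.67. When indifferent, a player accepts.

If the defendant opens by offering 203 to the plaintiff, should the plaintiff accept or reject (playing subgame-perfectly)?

Accept

Work out the plaintiff's continuation value if the offer is rejected.
Round 5 (the defendant proposes): rejection yields 0 for the plaintiff; the defendant offers 0 and keeps 600.
Round 4 (the plaintiff proposes): the defendant can get 600 next round, worth 0.67 × 600 = 402 now; the plaintiff offers that and keeps 198.
Round 3 (the defendant proposes): the plaintiff can get 198 next round, worth 0.55 × 198 = 108.9 now. The defendant offers 108.9 and keeps 600 − 108.9 = 491.1.
Round 2 (the plaintiff proposes): the defendant can get 491.1 next round, worth 0.67 × 491.1 = 329.037 now, so the plaintiff offers 329.037, keeping 270.963.
So by rejecting in round 1, the plaintiff gets 270.963 next round, worth 0.55 × 270.963 = 149.02965 now.
Offer 203 ≥ 149.02965, so the plaintiff accepts.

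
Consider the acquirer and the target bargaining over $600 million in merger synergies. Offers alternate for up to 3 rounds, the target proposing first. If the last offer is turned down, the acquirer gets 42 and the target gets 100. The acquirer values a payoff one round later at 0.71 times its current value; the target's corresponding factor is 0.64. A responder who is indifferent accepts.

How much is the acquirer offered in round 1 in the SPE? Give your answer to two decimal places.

172.44

Round 3 (the target proposes): the acquirer gets 42 if talks fail, so the target offers 42 and keeps 558.
Round 2 (the acquirer proposes): the target can get 558 next round, worth 0.64 × 558 = 357.12 now; the acquirer offers that and keeps 242.88.
Round 1 (the target proposes): the acquirer can get 242.88 next round, worth 0.71 × 242.88 = 172.4448 now; the target offers that and keeps 427.5552.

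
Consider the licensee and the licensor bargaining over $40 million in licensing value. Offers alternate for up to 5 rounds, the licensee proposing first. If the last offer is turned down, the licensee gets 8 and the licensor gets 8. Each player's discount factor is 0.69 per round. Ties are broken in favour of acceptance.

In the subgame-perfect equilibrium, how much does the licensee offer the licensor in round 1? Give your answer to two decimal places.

Round 5 (the licensee proposes): the licensor gets 8 if talks fail, so the licensee offers 8 and keeps 32.
Round 4 (the licensor proposes): the licensee can get 32 next round, worth 0.69 × 32 = 22.08 now. The licensor offers 22.08 and keeps 40 − 22.08 = 17.92.
Round 3 (the licensee proposes): the licensor can get 17.92 next round, worth 0.69 × 17.92 = 12.3648 now. The licensee offers 12.3648 and keeps 40 − 12.3648 = 27.6352.
Round 2 (the licensor proposes): the licensee can get 27.6352 next round, worth 0.69 × 27.6352 = 19.068288 now; the licensor offers that and keeps 20.931712.
Round 1 (the licensee proposes): the licensor can get 20.931712 next round, worth 0.69 × 20.931712 = 14.44288128 now, so the licensee offers 14.44288128, keeping 25.55711872.

14.44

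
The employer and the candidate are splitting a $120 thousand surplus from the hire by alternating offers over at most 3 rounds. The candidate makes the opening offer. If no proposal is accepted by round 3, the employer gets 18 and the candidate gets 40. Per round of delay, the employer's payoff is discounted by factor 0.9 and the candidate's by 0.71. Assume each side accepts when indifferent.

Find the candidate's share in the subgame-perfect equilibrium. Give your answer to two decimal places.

Round 3 (the candidate proposes): the employer gets 18 if talks fail, so the candidate offers 18 and keeps 102.
Round 2 (the employer proposes): the candidate can get 102 next round, worth 0.71 × 102 = 72.42 now. The employer offers 72.42 and keeps 120 − 72.42 = 47.58.
Round 1 (the candidate proposes): the employer can get 47.58 next round, worth 0.9 × 47.58 = 42.822 now. The candidate offers 42.822 and keeps 120 − 42.822 = 77.178.

77.18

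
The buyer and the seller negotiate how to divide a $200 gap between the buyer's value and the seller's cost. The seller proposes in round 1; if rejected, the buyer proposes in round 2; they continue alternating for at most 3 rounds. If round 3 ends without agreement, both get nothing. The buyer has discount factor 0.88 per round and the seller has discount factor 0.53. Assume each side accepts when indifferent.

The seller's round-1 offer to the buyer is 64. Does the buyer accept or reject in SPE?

Round 3 (the seller proposes): the buyer will accept anything ≥ 0, so the seller offers 0 and keeps 200.
Round 2 (the buyer proposes): the seller can get 200 next round, worth 0.53 × 200 = 106 now. The buyer offers 106 and keeps 200 − 106 = 94.
So by rejecting in round 1, the buyer gets 94 next round, worth 0.88 × 94 = 82.72 now.
Offer 64 < 82.72, so the buyer rejects.

Reject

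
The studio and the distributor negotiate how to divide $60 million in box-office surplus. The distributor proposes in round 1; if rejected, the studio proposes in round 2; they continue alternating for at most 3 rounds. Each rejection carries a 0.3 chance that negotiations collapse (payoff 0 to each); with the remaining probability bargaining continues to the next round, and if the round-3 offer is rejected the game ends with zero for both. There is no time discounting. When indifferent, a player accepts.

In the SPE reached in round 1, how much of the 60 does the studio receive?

By backward induction:
Round 3 (the distributor proposes): rejection yields 0 for the studio; the distributor offers 0 and keeps 60.
Round 2 (the studio proposes): rejecting gives the distributor an expected 0.7 × 60 = 42, so the studio offers 42, keeping 18.
Round 1 (the distributor proposes): rejecting gives the studio an expected 0.7 × 18 = 12.6, so the distributor offers 12.6, keeping 47.4.

12.6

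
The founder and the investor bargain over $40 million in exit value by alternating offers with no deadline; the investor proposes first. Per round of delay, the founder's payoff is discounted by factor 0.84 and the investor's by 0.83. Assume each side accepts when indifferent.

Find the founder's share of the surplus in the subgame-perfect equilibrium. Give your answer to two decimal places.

When the investor proposes, the founder accepts any offer worth at least 0.84 times what the founder would get by proposing next round; and vice versa.
This gives x = 40 − 0.84y and y = 40 − 0.83x, where x and y are each side's share when it proposes.
Hence (1 − 0.84·0.83)x = 40(1 − 0.84), i.e. 0.3028·x = 6.4.
x ≈ 21.1361; the founder's share is 40 − x ≈ 18.8639.

18.86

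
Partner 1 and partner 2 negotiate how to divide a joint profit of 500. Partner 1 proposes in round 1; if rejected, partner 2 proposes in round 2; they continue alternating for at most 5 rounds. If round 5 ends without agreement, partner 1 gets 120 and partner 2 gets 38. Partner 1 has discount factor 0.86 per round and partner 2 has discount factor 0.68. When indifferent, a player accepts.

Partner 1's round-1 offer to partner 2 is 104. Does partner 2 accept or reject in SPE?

Accept

Round 5 (partner 1 proposes): partner 2 gets 38 if talks fail, so partner 1 offers 38 and keeps 462.
Round 4 (partner 2 proposes): partner 1 can get 462 next round, worth 0.86 × 462 = 397.32 now; partner 2 offers that and keeps 102.68.
Round 3 (partner 1 proposes): partner 2 can get 102.68 next round, worth 0.68 × 102.68 = 69.8224 now, so partner 1 offers 69.8224, keeping 430.1776.
Round 2 (partner 2 proposes): partner 1 can get 430.1776 next round, worth 0.86 × 430.1776 = 369.952736 now; partner 2 offers that and keeps 130.047264.
So by rejecting in round 1, partner 2 gets 130.047264 next round, worth 0.68 × 130.047264 = 88.43213952 now.
Offer 104 ≥ 88.43213952, so partner 2 accepts.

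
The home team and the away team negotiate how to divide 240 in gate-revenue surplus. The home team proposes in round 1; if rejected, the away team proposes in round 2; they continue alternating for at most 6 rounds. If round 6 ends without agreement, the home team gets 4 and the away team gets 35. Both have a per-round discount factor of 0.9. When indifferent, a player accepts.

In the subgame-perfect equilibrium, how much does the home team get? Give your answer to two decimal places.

61.55

Work backward from the last round.
Round 6 (the away team proposes): the home team gets 4 if talks fail, so the away team offers 4 and keeps 236.
Round 5 (the home team proposes): the away team can get 236 next round, worth 0.9 × 236 = 212.4 now; the home team offers that and keeps 27.6.
Round 4 (the away team proposes): the home team can get 27.6 next round, worth 0.9 × 27.6 = 24.84 now. The away team offers 24.84 and keeps 240 − 24.84 = 215.16.
Round 3 (the home team proposes): the away team can get 215.16 next round, worth 0.9 × 215.16 = 193.644 now, so the home team offers 193.644, keeping 46.356.
Round 2 (the away team proposes): the home team can get 46.356 next round, worth 0.9 × 46.356 = 41.7204 now. The away team offers 41.7204 and keeps 240 − 41.7204 = 198.2796.
Round 1 (the home team proposes): the away team can get 198.2796 next round, worth 0.9 × 198.2796 = 178.45164 now, so the home team offers 178.45164, keeping 61.54836.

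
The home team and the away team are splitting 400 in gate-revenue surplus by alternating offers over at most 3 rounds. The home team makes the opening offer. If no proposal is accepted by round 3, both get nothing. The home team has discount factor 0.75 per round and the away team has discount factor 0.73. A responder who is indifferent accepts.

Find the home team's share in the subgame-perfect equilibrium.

327

Round 3 (the home team proposes): rejection yields 0 for the away team; the home team offers 0 and keeps 400.
Round 2 (the away team proposes): the home team can get 400 next round, worth 0.75 × 400 = 300 now, so the away team offers 300, keeping 100.
Round 1 (the home team proposes): the away team can get 100 next round, worth 0.73 × 100 = 73 now; the home team offers that and keeps 327.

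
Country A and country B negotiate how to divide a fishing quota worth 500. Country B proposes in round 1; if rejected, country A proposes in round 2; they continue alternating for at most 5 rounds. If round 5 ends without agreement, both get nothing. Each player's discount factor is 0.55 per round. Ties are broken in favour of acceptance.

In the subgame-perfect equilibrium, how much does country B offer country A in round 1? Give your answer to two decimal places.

161.18

Round 5 (country B proposes): country A will accept anything ≥ 0, so country B offers 0 and keeps 500.
Round 4 (country A proposes): country B can get 500 next round, worth 0.55 × 500 = 275 now. Country A offers 275 and keeps 500 − 275 = 225.
Round 3 (country B proposes): country A can get 225 next round, worth 0.55 × 225 = 123.75 now, so country B offers 123.75, keeping 376.25.
Round 2 (country A proposes): country B can get 376.25 next round, worth 0.55 × 376.25 = 206.9375 now; country A offers that and keeps 293.0625.
Round 1 (country B proposes): country A can get 293.0625 next round, worth 0.55 × 293.0625 = 161.184375 now; country B offers that and keeps 338.815625.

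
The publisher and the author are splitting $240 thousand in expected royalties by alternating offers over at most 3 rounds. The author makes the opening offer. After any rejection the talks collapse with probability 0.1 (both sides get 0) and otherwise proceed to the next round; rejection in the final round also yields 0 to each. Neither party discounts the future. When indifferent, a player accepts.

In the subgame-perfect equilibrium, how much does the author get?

Round 3 (the author proposes): rejection yields 0 for the publisher; the author offers 0 and keeps 240.
Round 2 (the publisher proposes): rejecting gives the author an expected 0.9 × 240 = 216, so the publisher offers 216, keeping 24.
Round 1 (the author proposes): rejecting gives the publisher an expected 0.9 × 24 = 21.6. The author offers 21.6 and keeps 240 − 21.6 = 218.4.

218.4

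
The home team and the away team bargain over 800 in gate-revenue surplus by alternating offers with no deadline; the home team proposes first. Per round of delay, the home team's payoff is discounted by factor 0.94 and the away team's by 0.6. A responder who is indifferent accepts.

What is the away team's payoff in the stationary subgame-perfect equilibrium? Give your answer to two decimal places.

66.06

In a stationary SPE each proposer offers the other exactly their discounted continuation value.
If the home team keeps x when proposing and the away team keeps y when proposing, then x = 800 − 0.6y and y = 800 − 0.94x.
Solving: x = 800(1 − 0.6) / (1 − 0.94·0.6) = 320 / 0.436 ≈ 733.9450.
The away team gets 800 − 733.9450 ≈ 66.0550.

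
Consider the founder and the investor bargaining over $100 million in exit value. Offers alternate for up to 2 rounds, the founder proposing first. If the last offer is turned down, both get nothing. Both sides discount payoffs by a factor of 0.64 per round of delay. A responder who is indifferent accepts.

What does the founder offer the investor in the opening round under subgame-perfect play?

Round 2 (the investor proposes): the founder will accept anything ≥ 0, so the investor offers 0 and keeps 100.
Round 1 (the founder proposes): the investor can get 100 next round, worth 0.64 × 100 = 64 now; the founder offers that and keeps 36.

64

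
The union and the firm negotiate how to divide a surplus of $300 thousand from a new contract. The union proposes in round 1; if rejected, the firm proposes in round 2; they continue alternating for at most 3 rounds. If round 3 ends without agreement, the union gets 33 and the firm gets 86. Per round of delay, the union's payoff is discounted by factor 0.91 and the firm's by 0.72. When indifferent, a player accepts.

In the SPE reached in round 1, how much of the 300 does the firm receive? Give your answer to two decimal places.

75.79

Work backward from the last round.
Round 3 (the union proposes): the firm gets 86 if talks fail, so the union offers 86 and keeps 214.
Round 2 (the firm proposes): the union can get 214 next round, worth 0.91 × 214 = 194.74 now; the firm offers that and keeps 105.26.
Round 1 (the union proposes): the firm can get 105.26 next round, worth 0.72 × 105.26 = 75.7872 now; the union offers that and keeps 224.2128.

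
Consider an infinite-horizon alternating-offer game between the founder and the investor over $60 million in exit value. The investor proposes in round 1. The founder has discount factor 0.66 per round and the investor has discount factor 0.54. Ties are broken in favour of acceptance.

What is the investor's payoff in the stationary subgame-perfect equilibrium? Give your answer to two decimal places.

When the investor proposes, the founder accepts any offer worth at least 0.66 times what the founder would get by proposing next round; and vice versa.
This gives x = 60 − 0.66y and y = 60 − 0.54x, where x and y are each side's share when it proposes.
Hence (1 − 0.66·0.54)x = 60(1 − 0.66), i.e. 0.6436·x = 20.4.
x ≈ 31.6967; the founder's share is 60 − x ≈ 28.3033.

31.70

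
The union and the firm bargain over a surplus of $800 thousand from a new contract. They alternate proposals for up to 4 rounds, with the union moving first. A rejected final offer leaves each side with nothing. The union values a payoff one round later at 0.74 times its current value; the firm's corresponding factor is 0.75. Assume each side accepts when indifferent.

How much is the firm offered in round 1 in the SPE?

Solve by backward induction from round 4.
Round 4 (the firm proposes): rejection yields 0 for the union; the firm offers 0 and keeps 800.
Round 3 (the union proposes): the firm can get 800 next round, worth 0.75 × 800 = 600 now, so the union offers 600, keeping 200.
Round 2 (the firm proposes): the union can get 200 next round, worth 0.74 × 200 = 148 now; the firm offers that and keeps 652.
Round 1 (the union proposes): the firm can get 652 next round, worth 0.75 × 652 = 489 now; the union offers that and keeps 311.

489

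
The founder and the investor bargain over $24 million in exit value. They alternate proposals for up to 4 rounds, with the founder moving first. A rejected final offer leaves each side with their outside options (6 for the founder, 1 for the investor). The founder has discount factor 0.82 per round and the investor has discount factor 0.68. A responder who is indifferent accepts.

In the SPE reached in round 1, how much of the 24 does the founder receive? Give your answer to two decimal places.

Round 4 (the investor proposes): the founder gets 6 if talks fail, so the investor offers 6 and keeps 18.
Round 3 (the founder proposes): the investor can get 18 next round, worth 0.68 × 18 = 12.24 now, so the founder offers 12.24, keeping 11.76.
Round 2 (the investor proposes): the founder can get 11.76 next round, worth 0.82 × 11.76 = 9.6432 now; the investor offers that and keeps 14.3568.
Round 1 (the founder proposes): the investor can get 14.3568 next round, worth 0.68 × 14.3568 = 9.762624 now. The founder offers 9.762624 and keeps 24 − 9.762624 = 14.237376.

14.24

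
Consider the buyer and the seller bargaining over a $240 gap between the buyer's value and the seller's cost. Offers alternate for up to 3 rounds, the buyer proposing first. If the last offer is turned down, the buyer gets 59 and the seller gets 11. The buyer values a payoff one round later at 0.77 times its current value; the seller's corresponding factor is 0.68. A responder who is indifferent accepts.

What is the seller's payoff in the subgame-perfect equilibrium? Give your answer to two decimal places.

43.30

Round 3 (the buyer proposes): the seller gets 11 if talks fail, so the buyer offers 11 and keeps 229.
Round 2 (the seller proposes): the buyer can get 229 next round, worth 0.77 × 229 = 176.33 now. The seller offers 176.33 and keeps 240 − 176.33 = 63.67.
Round 1 (the buyer proposes): the seller can get 63.67 next round, worth 0.68 × 63.67 = 43.2956 now, so the buyer offers 43.2956, keeping 196.7044.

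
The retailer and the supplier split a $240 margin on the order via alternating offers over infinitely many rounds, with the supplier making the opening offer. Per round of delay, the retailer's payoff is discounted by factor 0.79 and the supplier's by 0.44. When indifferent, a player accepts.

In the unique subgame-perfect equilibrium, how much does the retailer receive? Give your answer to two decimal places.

162.75

Let x be the supplier's share when the supplier proposes and y be the retailer's share when the retailer proposes.
The retailer accepts iff offered ≥ 0.79·y, so x = 240 − 0.79y. Symmetrically y = 240 − 0.44x.
Substituting: x = 240 − 0.79(240 − 0.44x), giving x(1 − 0.44·0.79) = 240(1 − 0.79).
So x = 240 × 0.21 / 0.6524 ≈ 77.2532, and the retailer receives 240 − x ≈ 162.7468.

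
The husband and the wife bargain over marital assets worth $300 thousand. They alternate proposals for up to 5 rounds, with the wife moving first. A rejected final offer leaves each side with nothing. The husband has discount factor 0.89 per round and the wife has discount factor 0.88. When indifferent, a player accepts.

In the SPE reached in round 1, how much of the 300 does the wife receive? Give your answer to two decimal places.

By backward induction:
Round 5 (the wife proposes): the husband will accept anything ≥ 0, so the wife offers 0 and keeps 300.
Round 4 (the husband proposes): the wife can get 300 next round, worth 0.88 × 300 = 264 now. The husband offers 264 and keeps 300 − 264 = 36.
Round 3 (the wife proposes): the husband can get 36 next round, worth 0.89 × 36 = 32.04 now, so the wife offers 32.04, keeping 267.96.
Round 2 (the husband proposes): the wife can get 267.96 next round, worth 0.88 × 267.96 = 235.8048 now. The husband offers 235.8048 and keeps 300 − 235.8048 = 64.1952.
Round 1 (the wife proposes): the husband can get 64.1952 next round, worth 0.89 × 64.1952 = 57.133728 now; the wife offers that and keeps 242.866272.

242.87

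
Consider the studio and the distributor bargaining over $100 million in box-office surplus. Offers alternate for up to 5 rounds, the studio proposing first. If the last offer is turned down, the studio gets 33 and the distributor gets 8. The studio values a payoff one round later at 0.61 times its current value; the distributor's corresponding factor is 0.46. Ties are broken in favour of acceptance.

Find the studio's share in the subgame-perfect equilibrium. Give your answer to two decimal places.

76.40

Round 5 (the studio proposes): the distributor gets 8 if talks fail, so the studio offers 8 and keeps 92.
Round 4 (the distributor proposes): the studio can get 92 next round, worth 0.61 × 92 = 56.12 now. The distributor offers 56.12 and keeps 100 − 56.12 = 43.88.
Round 3 (the studio proposes): the distributor can get 43.88 next round, worth 0.46 × 43.88 = 20.1848 now, so the studio offers 20.1848, keeping 79.8152.
Round 2 (the distributor proposes): the studio can get 79.8152 next round, worth 0.61 × 79.8152 = 48.687272 now; the distributor offers that and keeps 51.312728.
Round 1 (the studio proposes): the distributor can get 51.312728 next round, worth 0.46 × 51.312728 = 23.60385488 now; the studio offers that and keeps 76.39614512.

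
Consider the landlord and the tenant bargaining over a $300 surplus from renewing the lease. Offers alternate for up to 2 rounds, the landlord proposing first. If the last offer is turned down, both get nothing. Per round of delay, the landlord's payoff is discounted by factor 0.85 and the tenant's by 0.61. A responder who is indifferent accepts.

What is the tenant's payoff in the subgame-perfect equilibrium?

By backward induction:
Round 2 (the tenant proposes): the landlord will accept anything ≥ 0, so the tenant offers 0 and keeps 300.
Round 1 (the landlord proposes): the tenant can get 300 next round, worth 0.61 × 300 = 183 now; the landlord offers that and keeps 117.

183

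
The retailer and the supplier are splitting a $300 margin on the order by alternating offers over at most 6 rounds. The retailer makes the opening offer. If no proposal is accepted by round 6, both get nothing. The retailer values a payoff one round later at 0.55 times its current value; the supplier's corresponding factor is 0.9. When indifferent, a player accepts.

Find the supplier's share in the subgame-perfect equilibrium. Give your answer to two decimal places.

Round 6 (the supplier proposes): the retailer will accept anything ≥ 0, so the supplier offers 0 and keeps 300.
Round 5 (the retailer proposes): the supplier can get 300 next round, worth 0.9 × 300 = 270 now. The retailer offers 270 and keeps 300 − 270 = 30.
Round 4 (the supplier proposes): the retailer can get 30 next round, worth 0.55 × 30 = 16.5 now; the supplier offers that and keeps 283.5.
Round 3 (the retailer proposes): the supplier can get 283.5 next round, worth 0.9 × 283.5 = 255.15 now, so the retailer offers 255.15, keeping 44.85.
Round 2 (the supplier proposes): the retailer can get 44.85 next round, worth 0.55 × 44.85 = 24.6675 now; the supplier offers that and keeps 275.3325.
Round 1 (the retailer proposes): the supplier can get 275.3325 next round, worth 0.9 × 275.3325 = 247.79925 now, so the retailer offers 247.79925, keeping 52.20075.

247.80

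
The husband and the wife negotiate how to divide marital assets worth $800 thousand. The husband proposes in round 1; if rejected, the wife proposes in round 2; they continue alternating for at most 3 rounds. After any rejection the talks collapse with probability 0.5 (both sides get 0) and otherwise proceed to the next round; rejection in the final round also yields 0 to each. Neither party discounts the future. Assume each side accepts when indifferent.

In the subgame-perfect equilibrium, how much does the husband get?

600

Round 3 (the husband proposes): the wife will accept anything ≥ 0, so the husband offers 0 and keeps 800.
Round 2 (the wife proposes): rejecting gives the husband an expected 0.5 × 800 = 400; the wife offers that and keeps 400.
Round 1 (the husband proposes): rejecting gives the wife an expected 0.5 × 400 = 200; the husband offers that and keeps 600.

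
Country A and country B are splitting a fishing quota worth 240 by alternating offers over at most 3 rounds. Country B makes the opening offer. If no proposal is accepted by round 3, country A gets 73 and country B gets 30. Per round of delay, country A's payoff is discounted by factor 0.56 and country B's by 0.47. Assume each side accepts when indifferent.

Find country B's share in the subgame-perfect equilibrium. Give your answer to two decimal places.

Round 3 (country B proposes): country A gets 73 if talks fail, so country B offers 73 and keeps 167.
Round 2 (country A proposes): country B can get 167 next round, worth 0.47 × 167 = 78.49 now, so country A offers 78.49, keeping 161.51.
Round 1 (country B proposes): country A can get 161.51 next round, worth 0.56 × 161.51 = 90.4456 now; country B offers that and keeps 149.5544.

149.55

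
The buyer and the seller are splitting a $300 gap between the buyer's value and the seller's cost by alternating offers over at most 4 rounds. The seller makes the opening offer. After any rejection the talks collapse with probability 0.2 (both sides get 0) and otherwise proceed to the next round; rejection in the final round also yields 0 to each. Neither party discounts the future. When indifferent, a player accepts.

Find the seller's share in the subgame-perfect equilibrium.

98.4

By backward induction:
Round 4 (the buyer proposes): rejection yields 0 for the seller; the buyer offers 0 and keeps 300.
Round 3 (the seller proposes): rejecting gives the buyer an expected 0.8 × 300 = 240; the seller offers that and keeps 60.
Round 2 (the buyer proposes): rejecting gives the seller an expected 0.8 × 60 = 48. The buyer offers 48 and keeps 300 − 48 = 252.
Round 1 (the seller proposes): rejecting gives the buyer an expected 0.8 × 252 = 201.6. The seller offers 201.6 and keeps 300 − 201.6 = 98.4.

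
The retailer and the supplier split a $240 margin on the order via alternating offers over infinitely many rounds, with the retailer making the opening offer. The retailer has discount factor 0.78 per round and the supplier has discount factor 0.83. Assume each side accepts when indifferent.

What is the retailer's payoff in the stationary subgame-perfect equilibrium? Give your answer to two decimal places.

When the retailer proposes, the supplier accepts any offer worth at least 0.83 times what the supplier would get by proposing next round; and vice versa.
This gives x = 240 − 0.83y and y = 240 − 0.78x, where x and y are each side's share when it proposes.
Hence (1 − 0.83·0.78)x = 240(1 − 0.83), i.e. 0.3526·x = 40.8.
x ≈ 115.7119; the supplier's share is 240 − x ≈ 124.2881.

115.71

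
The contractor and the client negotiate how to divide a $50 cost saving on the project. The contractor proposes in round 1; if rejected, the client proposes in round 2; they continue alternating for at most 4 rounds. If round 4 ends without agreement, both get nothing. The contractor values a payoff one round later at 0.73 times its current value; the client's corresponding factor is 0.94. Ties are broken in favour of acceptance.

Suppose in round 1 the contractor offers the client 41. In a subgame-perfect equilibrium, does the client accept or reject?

Reject

Round 4 (the client proposes): the contractor will accept anything ≥ 0, so the client offers 0 and keeps 50.
Round 3 (the contractor proposes): the client can get 50 next round, worth 0.94 × 50 = 47 now. The contractor offers 47 and keeps 50 − 47 = 3.
Round 2 (the client proposes): the contractor can get 3 next round, worth 0.73 × 3 = 2.19 now. The client offers 2.19 and keeps 50 − 2.19 = 47.81.
So by rejecting in round 1, the client gets 47.81 next round, worth 0.94 × 47.81 = 44.9414 now.
Offer 41 < 44.9414, so the client rejects.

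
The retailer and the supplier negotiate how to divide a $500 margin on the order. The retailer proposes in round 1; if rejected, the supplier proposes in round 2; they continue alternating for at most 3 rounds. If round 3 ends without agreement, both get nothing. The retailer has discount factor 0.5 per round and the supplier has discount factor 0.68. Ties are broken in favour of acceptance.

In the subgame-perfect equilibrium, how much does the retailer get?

Round 3 (the retailer proposes): rejection yields 0 for the supplier; the retailer offers 0 and keeps 500.
Round 2 (the supplier proposes): the retailer can get 500 next round, worth 0.5 × 500 = 250 now, so the supplier offers 250, keeping 250.
Round 1 (the retailer proposes): the supplier can get 250 next round, worth 0.68 × 250 = 170 now, so the retailer offers 170, keeping 330.

330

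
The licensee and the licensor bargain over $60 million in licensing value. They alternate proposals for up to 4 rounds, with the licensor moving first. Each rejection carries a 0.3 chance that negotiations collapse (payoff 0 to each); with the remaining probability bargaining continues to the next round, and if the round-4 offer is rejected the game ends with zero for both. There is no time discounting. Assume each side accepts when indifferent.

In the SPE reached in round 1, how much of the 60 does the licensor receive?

26.82

By backward induction:
Round 4 (the licensee proposes): rejection yields 0 for the licensor; the licensee offers 0 and keeps 60.
Round 3 (the licensor proposes): rejecting gives the licensee an expected 0.7 × 60 = 42, so the licensor offers 42, keeping 18.
Round 2 (the licensee proposes): rejecting gives the licensor an expected 0.7 × 18 = 12.6. The licensee offers 12.6 and keeps 60 − 12.6 = 47.4.
Round 1 (the licensor proposes): rejecting gives the licensee an expected 0.7 × 47.4 = 33.18, so the licensor offers 33.18, keeping 26.82.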